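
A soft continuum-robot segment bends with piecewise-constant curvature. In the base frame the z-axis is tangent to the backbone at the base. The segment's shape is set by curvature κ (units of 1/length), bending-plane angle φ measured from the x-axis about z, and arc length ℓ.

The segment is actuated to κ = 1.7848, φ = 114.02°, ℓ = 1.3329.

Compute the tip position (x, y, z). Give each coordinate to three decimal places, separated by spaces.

-0.393 0.882 0.387

θ = κ·ℓ = 1.7848 × 1.3329 = 2.37896 rad
ρ = (1 − cos θ)/κ = (1 − -0.72302)/1.7848 = 0.96539
z = sin θ / κ = 0.69083/1.7848 = 0.38706
x = ρ cos φ = 0.96539 × cos(114.02°) = -0.39297
y = ρ sin φ = 0.96539 × sin(114.02°) = 0.88179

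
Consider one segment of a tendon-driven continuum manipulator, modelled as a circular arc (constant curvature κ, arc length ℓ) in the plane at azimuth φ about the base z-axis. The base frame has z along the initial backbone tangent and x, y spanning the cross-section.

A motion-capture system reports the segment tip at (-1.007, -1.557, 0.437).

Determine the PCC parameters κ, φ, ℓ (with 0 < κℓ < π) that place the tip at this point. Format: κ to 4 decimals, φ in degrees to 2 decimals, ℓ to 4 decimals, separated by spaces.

ρ = √(x²+y²) = √(-1.007² + -1.557²) = 1.85426
φ = atan2(y, x) mod 360° = atan2(-1.557, -1.007) = 237.1070°
|p|² = ρ² + z² = 1.85426² + 0.437² = 3.62927
κ = 2ρ / |p|² = 2×1.85426 / 3.62927 = 1.02184
θ = 2·atan2(ρ, z) = 2·atan2(1.85426, 0.437) = 2.67869 rad
ℓ = θ/κ = 2.67869/1.02184 = 2.62144

1.0218 237.11 2.6214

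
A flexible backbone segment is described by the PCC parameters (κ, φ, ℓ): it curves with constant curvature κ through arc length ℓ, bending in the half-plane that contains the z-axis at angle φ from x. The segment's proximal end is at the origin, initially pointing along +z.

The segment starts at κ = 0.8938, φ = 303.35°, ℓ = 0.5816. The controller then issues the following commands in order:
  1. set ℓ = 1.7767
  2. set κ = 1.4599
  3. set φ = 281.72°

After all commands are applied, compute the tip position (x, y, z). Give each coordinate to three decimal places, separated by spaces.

0.258 -1.243 0.357

initial: κ=0.8938, φ=303.35°, ℓ=0.5816
cmd 1: set ℓ=1.7767 → (κ,φ,ℓ)=(0.8938,303.35°,1.7767) → tip=(0.6257,-0.9507,1.1187)
cmd 2: set κ=1.4599 → (κ,φ,ℓ)=(1.4599,303.35°,1.7767) → tip=(0.6980,-1.0606,0.3567)
cmd 3: set φ=281.72° → (κ,φ,ℓ)=(1.4599,281.72°,1.7767) → tip=(0.2579,-1.2433,0.3567)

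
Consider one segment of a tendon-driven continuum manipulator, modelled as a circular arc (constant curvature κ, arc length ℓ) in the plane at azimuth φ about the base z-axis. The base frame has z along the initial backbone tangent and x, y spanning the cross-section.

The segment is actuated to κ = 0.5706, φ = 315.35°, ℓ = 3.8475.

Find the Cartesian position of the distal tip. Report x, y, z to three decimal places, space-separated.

θ = κ·ℓ = 0.5706 × 3.8475 = 2.19538 rad
ρ = (1 − cos θ)/κ = (1 − -0.58476)/0.5706 = 2.77736
z = sin θ / κ = 0.81120/0.5706 = 1.42167
x = ρ cos φ = 2.77736 × cos(315.35°) = 1.97585
y = ρ sin φ = 2.77736 × sin(315.35°) = -1.95186

1.976 -1.952 1.422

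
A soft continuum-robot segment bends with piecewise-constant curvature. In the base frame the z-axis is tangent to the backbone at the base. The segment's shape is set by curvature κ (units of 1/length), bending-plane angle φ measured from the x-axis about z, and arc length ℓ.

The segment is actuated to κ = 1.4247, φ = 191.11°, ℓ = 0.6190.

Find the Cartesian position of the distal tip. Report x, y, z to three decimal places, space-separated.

-0.251 -0.049 0.542

θ = κ·ℓ = 1.4247 × 0.6190 = 0.88189 rad
ρ = (1 − cos θ)/κ = (1 − 0.63569)/1.4247 = 0.25571
z = sin θ / κ = 0.77194/1.4247 = 0.54183
x = ρ cos φ = 0.25571 × cos(191.11°) = -0.25092
y = ρ sin φ = 0.25571 × sin(191.11°) = -0.04927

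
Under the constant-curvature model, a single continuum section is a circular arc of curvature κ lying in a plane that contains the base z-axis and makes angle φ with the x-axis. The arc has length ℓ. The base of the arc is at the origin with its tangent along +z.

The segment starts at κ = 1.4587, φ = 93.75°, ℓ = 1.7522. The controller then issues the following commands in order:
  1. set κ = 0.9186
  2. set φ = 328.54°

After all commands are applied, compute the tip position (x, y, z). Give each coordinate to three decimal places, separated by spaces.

0.965 -0.590 1.088

initial: κ=1.4587, φ=93.75°, ℓ=1.7522
cmd 1: set κ=0.9186 → (κ,φ,ℓ)=(0.9186,93.75°,1.7522) → tip=(-0.0740,1.1284,1.0878)
cmd 2: set φ=328.54° → (κ,φ,ℓ)=(0.9186,328.54°,1.7522) → tip=(0.9646,-0.5902,1.0878)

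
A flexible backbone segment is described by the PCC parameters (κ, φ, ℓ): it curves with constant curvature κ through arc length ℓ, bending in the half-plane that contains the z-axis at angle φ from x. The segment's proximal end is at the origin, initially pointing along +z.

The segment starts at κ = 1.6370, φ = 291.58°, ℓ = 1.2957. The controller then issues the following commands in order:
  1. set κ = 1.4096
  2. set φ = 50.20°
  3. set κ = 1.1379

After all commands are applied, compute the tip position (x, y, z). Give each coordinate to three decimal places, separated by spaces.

initial: κ=1.6370, φ=291.58°, ℓ=1.2957
cmd 1: set κ=1.4096 → (κ,φ,ℓ)=(1.4096,291.58°,1.2957) → tip=(0.3269,-0.8265,0.6864)
cmd 2: set φ=50.20° → (κ,φ,ℓ)=(1.4096,50.20°,1.2957) → tip=(0.5689,0.6828,0.6864)
cmd 3: set κ=1.1379 → (κ,φ,ℓ)=(1.1379,50.20°,1.2957) → tip=(0.5084,0.6102,0.8747)

0.508 0.610 0.875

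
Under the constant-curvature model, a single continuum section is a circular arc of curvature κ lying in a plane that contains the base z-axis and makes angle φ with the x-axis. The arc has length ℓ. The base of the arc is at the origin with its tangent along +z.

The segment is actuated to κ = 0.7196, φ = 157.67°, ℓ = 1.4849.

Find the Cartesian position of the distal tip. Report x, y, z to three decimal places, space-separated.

-0.667 0.274 1.218

θ = κ·ℓ = 0.7196 × 1.4849 = 1.06853 rad
ρ = (1 − cos θ)/κ = (1 − 0.48141)/0.7196 = 0.72066
z = sin θ / κ = 0.87650/0.7196 = 1.21803
x = ρ cos φ = 0.72066 × cos(157.67°) = -0.66662
y = ρ sin φ = 0.72066 × sin(157.67°) = 0.27381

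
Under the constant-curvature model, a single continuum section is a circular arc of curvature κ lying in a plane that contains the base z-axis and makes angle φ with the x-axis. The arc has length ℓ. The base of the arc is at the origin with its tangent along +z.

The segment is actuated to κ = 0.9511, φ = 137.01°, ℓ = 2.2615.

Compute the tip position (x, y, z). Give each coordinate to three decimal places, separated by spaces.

θ = κ·ℓ = 0.9511 × 2.2615 = 2.15091 rad
ρ = (1 − cos θ)/κ = (1 − -0.54812)/0.9511 = 1.62772
z = sin θ / κ = 0.83640/0.9511 = 0.87940
x = ρ cos φ = 1.62772 × cos(137.01°) = -1.19063
y = ρ sin φ = 1.62772 × sin(137.01°) = 1.10989

-1.191 1.110 0.879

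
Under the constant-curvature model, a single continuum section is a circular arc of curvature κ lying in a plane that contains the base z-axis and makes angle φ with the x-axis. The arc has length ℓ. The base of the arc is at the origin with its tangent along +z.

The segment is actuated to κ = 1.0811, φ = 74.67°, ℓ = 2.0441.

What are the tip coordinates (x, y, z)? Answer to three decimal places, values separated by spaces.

θ = κ·ℓ = 1.0811 × 2.0441 = 2.20988 rad
ρ = (1 − cos θ)/κ = (1 − -0.59646)/1.0811 = 1.47670
z = sin θ / κ = 0.80264/1.0811 = 0.74243
x = ρ cos φ = 1.47670 × cos(74.67°) = 0.39041
y = ρ sin φ = 1.47670 × sin(74.67°) = 1.42416

0.390 1.424 0.742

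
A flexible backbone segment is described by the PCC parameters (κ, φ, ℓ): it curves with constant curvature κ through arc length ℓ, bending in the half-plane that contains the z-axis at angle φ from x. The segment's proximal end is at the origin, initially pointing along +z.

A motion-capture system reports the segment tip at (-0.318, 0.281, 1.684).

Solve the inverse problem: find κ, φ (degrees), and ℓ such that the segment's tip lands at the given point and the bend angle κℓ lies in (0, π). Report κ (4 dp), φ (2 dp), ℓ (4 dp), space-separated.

ρ = √(x²+y²) = √(-0.318² + 0.281²) = 0.42436
φ = atan2(y, x) mod 360° = atan2(0.281, -0.318) = 138.5346°
|p|² = ρ² + z² = 0.42436² + 1.684² = 3.01594
κ = 2ρ / |p|² = 2×0.42436 / 3.01594 = 0.28141
θ = 2·atan2(ρ, z) = 2·atan2(0.42436, 1.684) = 0.49372 rad
ℓ = θ/κ = 0.49372/0.28141 = 1.75441

0.2814 138.53 1.7544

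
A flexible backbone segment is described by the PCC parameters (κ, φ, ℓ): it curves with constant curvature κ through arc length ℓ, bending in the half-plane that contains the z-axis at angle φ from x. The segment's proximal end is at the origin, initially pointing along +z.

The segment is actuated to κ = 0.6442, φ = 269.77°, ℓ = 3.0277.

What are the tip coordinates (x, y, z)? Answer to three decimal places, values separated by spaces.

θ = κ·ℓ = 0.6442 × 3.0277 = 1.95044 rad
ρ = (1 − cos θ)/κ = (1 − -0.37059)/0.6442 = 2.12759
z = sin θ / κ = 0.92880/0.6442 = 1.44178
x = ρ cos φ = 2.12759 × cos(269.77°) = -0.00854
y = ρ sin φ = 2.12759 × sin(269.77°) = -2.12757

-0.009 -2.128 1.442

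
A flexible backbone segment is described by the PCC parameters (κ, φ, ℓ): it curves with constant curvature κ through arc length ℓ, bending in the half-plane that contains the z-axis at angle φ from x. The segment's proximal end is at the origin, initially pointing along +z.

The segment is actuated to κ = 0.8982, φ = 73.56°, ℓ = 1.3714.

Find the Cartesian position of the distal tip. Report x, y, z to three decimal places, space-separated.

0.210 0.713 1.050

θ = κ·ℓ = 0.8982 × 1.3714 = 1.23179 rad
ρ = (1 − cos θ)/κ = (1 − 0.33255)/0.8982 = 0.74310
z = sin θ / κ = 0.94309/0.8982 = 1.04997
x = ρ cos φ = 0.74310 × cos(73.56°) = 0.21031
y = ρ sin φ = 0.74310 × sin(73.56°) = 0.71272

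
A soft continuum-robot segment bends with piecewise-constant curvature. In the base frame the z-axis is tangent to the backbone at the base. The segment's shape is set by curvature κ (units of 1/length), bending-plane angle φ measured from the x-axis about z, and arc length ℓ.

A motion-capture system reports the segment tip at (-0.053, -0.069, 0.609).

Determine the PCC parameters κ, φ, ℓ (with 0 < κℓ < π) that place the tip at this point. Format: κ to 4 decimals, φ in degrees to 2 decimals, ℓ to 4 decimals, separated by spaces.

0.4598 232.47 0.6173

ρ = √(x²+y²) = √(-0.053² + -0.069²) = 0.08701
φ = atan2(y, x) mod 360° = atan2(-0.069, -0.053) = 232.4716°
|p|² = ρ² + z² = 0.08701² + 0.609² = 0.37845
κ = 2ρ / |p|² = 2×0.08701 / 0.37845 = 0.45980
θ = 2·atan2(ρ, z) = 2·atan2(0.08701, 0.609) = 0.28381 rad
ℓ = θ/κ = 0.28381/0.45980 = 0.61725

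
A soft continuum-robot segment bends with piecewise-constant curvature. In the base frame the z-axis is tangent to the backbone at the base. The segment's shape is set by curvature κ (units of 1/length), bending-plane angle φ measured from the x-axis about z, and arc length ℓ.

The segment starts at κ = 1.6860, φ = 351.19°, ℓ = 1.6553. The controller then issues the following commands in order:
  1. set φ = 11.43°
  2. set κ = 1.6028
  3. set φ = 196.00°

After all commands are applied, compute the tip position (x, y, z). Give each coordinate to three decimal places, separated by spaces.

-1.129 -0.324 0.293

initial: κ=1.6860, φ=351.19°, ℓ=1.6553
cmd 1: set φ=11.43° → (κ,φ,ℓ)=(1.6860,11.43°,1.6553) → tip=(1.1273,0.2279,0.2038)
cmd 2: set κ=1.6028 → (κ,φ,ℓ)=(1.6028,11.43°,1.6553) → tip=(1.1515,0.2328,0.2928)
cmd 3: set φ=196.00° → (κ,φ,ℓ)=(1.6028,196.00°,1.6553) → tip=(-1.1293,-0.3238,0.2928)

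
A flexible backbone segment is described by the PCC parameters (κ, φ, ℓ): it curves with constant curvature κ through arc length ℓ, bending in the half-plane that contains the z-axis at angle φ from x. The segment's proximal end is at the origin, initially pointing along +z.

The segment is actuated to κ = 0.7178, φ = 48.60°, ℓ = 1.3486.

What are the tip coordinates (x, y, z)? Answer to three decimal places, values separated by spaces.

θ = κ·ℓ = 0.7178 × 1.3486 = 0.96803 rad
ρ = (1 − cos θ)/κ = (1 − 0.56693)/0.7178 = 0.60333
z = sin θ / κ = 0.82377/0.7178 = 1.14763
x = ρ cos φ = 0.60333 × cos(48.60°) = 0.39899
y = ρ sin φ = 0.60333 × sin(48.60°) = 0.45257

0.399 0.453 1.148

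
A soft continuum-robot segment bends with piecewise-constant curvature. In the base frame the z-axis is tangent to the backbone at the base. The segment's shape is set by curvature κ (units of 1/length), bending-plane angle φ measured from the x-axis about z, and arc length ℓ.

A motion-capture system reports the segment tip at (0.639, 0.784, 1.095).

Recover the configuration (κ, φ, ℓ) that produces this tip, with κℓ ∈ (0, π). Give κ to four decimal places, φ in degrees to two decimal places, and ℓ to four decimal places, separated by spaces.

ρ = √(x²+y²) = √(0.639² + 0.784²) = 1.01142
φ = atan2(y, x) mod 360° = atan2(0.784, 0.639) = 50.8182°
|p|² = ρ² + z² = 1.01142² + 1.095² = 2.22200
κ = 2ρ / |p|² = 2×1.01142 / 2.22200 = 0.91037
θ = 2·atan2(ρ, z) = 2·atan2(1.01142, 1.095) = 1.49148 rad
ℓ = θ/κ = 1.49148/0.91037 = 1.63832

0.9104 50.82 1.6383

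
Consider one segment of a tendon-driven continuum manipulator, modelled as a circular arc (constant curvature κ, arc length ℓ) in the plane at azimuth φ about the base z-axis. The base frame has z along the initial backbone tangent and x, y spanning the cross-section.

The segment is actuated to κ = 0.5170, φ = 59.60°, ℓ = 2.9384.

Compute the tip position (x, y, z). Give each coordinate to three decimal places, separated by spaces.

θ = κ·ℓ = 0.5170 × 2.9384 = 1.51915 rad
ρ = (1 − cos θ)/κ = (1 − 0.05162)/0.5170 = 1.83439
z = sin θ / κ = 0.99867/0.5170 = 1.93166
x = ρ cos φ = 1.83439 × cos(59.60°) = 0.92826
y = ρ sin φ = 1.83439 × sin(59.60°) = 1.58219

0.928 1.582 1.932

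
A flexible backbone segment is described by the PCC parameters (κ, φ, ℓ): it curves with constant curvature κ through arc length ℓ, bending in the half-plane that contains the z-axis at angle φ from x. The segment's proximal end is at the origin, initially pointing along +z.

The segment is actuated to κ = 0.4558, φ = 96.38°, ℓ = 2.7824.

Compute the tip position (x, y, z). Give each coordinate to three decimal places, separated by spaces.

-0.171 1.531 2.094

θ = κ·ℓ = 0.4558 × 2.7824 = 1.26822 rad
ρ = (1 − cos θ)/κ = (1 − 0.29798)/0.4558 = 1.54019
z = sin θ / κ = 0.95457/0.4558 = 2.09428
x = ρ cos φ = 1.54019 × cos(96.38°) = -0.17115
y = ρ sin φ = 1.54019 × sin(96.38°) = 1.53065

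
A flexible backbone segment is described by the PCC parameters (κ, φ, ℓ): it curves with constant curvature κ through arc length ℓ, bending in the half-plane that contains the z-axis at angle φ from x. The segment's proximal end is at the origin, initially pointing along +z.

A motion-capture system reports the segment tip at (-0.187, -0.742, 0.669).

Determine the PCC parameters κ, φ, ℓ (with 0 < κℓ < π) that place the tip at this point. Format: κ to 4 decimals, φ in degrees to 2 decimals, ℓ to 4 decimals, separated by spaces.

1.4814 255.85 1.1508

ρ = √(x²+y²) = √(-0.187² + -0.742²) = 0.76520
φ = atan2(y, x) mod 360° = atan2(-0.742, -0.187) = 255.8548°
|p|² = ρ² + z² = 0.76520² + 0.669² = 1.03309
κ = 2ρ / |p|² = 2×0.76520 / 1.03309 = 1.48138
θ = 2·atan2(ρ, z) = 2·atan2(0.76520, 0.669) = 1.70475 rad
ℓ = θ/κ = 1.70475/1.48138 = 1.15079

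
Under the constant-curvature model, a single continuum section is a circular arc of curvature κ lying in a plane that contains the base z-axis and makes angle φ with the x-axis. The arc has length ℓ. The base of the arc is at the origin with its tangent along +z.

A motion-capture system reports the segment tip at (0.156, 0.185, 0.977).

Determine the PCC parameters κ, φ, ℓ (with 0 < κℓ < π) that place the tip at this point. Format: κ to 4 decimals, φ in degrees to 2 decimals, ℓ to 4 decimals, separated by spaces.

ρ = √(x²+y²) = √(0.156² + 0.185²) = 0.24199
φ = atan2(y, x) mod 360° = atan2(0.185, 0.156) = 49.8610°
|p|² = ρ² + z² = 0.24199² + 0.977² = 1.01309
κ = 2ρ / |p|² = 2×0.24199 / 1.01309 = 0.47773
θ = 2·atan2(ρ, z) = 2·atan2(0.24199, 0.977) = 0.48561 rad
ℓ = θ/κ = 0.48561/0.47773 = 1.01648

0.4777 49.86 1.0165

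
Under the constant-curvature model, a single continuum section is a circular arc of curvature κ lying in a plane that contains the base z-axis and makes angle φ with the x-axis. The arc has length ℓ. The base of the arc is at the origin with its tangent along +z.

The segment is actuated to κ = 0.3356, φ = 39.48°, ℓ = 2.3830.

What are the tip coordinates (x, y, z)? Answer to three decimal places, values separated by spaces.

θ = κ·ℓ = 0.3356 × 2.3830 = 0.79973 rad
ρ = (1 − cos θ)/κ = (1 − 0.69690)/0.3356 = 0.90317
z = sin θ / κ = 0.71717/0.3356 = 2.13698
x = ρ cos φ = 0.90317 × cos(39.48°) = 0.69711
y = ρ sin φ = 0.90317 × sin(39.48°) = 0.57424

0.697 0.574 2.137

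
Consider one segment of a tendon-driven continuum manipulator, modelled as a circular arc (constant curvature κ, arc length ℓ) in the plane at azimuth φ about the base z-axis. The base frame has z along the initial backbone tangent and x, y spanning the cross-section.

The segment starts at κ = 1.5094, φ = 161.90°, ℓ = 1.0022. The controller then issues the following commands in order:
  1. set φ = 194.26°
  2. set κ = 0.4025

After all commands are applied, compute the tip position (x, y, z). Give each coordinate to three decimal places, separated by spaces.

initial: κ=1.5094, φ=161.90°, ℓ=1.0022
cmd 1: set φ=194.26° → (κ,φ,ℓ)=(1.5094,194.26°,1.0022) → tip=(-0.6048,-0.1537,0.6614)
cmd 2: set κ=0.4025 → (κ,φ,ℓ)=(0.4025,194.26°,1.0022) → tip=(-0.1933,-0.0491,0.9752)

-0.193 -0.049 0.975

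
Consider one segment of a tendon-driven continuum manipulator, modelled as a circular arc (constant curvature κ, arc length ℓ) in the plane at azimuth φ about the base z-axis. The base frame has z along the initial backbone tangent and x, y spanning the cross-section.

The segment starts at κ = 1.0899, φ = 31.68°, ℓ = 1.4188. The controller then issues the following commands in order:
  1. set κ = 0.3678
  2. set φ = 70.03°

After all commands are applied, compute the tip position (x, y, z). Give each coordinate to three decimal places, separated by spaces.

0.124 0.340 1.355

initial: κ=1.0899, φ=31.68°, ℓ=1.4188
cmd 1: set κ=0.3678 → (κ,φ,ℓ)=(0.3678,31.68°,1.4188) → tip=(0.3079,0.1900,1.3553)
cmd 2: set φ=70.03° → (κ,φ,ℓ)=(0.3678,70.03°,1.4188) → tip=(0.1236,0.3401,1.3553)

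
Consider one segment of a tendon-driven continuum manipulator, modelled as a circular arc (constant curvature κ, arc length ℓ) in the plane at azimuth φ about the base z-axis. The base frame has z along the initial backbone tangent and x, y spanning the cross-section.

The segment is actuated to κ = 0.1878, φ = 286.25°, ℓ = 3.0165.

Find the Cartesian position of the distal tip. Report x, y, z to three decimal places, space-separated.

0.233 -0.799 2.858

θ = κ·ℓ = 0.1878 × 3.0165 = 0.56650 rad
ρ = (1 − cos θ)/κ = (1 − 0.84379)/0.1878 = 0.83181
z = sin θ / κ = 0.53668/0.1878 = 2.85773
x = ρ cos φ = 0.83181 × cos(286.25°) = 0.23277
y = ρ sin φ = 0.83181 × sin(286.25°) = -0.79858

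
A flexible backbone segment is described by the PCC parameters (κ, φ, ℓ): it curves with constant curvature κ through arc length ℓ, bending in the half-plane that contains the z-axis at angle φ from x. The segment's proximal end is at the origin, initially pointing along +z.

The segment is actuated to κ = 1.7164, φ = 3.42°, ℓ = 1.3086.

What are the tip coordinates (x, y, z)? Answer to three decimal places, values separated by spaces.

0.945 0.056 0.455

θ = κ·ℓ = 1.7164 × 1.3086 = 2.24608 rad
ρ = (1 − cos θ)/κ = (1 − -0.62512)/1.7164 = 0.94682
z = sin θ / κ = 0.78053/1.7164 = 0.45475
x = ρ cos φ = 0.94682 × cos(3.42°) = 0.94513
y = ρ sin φ = 0.94682 × sin(3.42°) = 0.05648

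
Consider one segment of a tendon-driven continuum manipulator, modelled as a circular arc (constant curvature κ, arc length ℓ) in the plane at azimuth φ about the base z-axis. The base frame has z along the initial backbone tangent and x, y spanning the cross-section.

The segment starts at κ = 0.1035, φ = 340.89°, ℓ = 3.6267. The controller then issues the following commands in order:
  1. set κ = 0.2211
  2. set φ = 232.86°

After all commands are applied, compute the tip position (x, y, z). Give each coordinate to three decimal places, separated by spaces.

initial: κ=0.1035, φ=340.89°, ℓ=3.6267
cmd 1: set κ=0.2211 → (κ,φ,ℓ)=(0.2211,340.89°,3.6267) → tip=(1.3019,-0.4511,3.2504)
cmd 2: set φ=232.86° → (κ,φ,ℓ)=(0.2211,232.86°,3.6267) → tip=(-0.8319,-1.0983,3.2504)

-0.832 -1.098 3.250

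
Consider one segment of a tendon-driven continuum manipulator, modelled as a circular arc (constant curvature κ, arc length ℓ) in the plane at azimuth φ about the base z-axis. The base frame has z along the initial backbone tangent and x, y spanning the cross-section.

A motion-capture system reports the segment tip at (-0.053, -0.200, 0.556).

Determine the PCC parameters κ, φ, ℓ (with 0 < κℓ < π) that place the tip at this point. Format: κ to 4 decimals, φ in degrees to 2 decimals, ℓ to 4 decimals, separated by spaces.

ρ = √(x²+y²) = √(-0.053² + -0.200²) = 0.20690
φ = atan2(y, x) mod 360° = atan2(-0.200, -0.053) = 255.1578°
|p|² = ρ² + z² = 0.20690² + 0.556² = 0.35195
κ = 2ρ / |p|² = 2×0.20690 / 0.35195 = 1.17577
θ = 2·atan2(ρ, z) = 2·atan2(0.20690, 0.556) = 0.71250 rad
ℓ = θ/κ = 0.71250/1.17577 = 0.60599

1.1758 255.16 0.6060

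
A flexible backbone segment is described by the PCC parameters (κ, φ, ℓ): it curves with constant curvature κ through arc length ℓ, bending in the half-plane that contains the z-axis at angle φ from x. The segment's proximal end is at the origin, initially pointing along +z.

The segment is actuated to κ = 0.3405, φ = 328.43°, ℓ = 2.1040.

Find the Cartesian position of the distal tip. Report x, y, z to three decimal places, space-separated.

θ = κ·ℓ = 0.3405 × 2.1040 = 0.71641 rad
ρ = (1 − cos θ)/κ = (1 − 0.75417)/0.3405 = 0.72198
z = sin θ / κ = 0.65668/0.3405 = 1.92858
x = ρ cos φ = 0.72198 × cos(328.43°) = 0.61513
y = ρ sin φ = 0.72198 × sin(328.43°) = -0.37798

0.615 -0.378 1.929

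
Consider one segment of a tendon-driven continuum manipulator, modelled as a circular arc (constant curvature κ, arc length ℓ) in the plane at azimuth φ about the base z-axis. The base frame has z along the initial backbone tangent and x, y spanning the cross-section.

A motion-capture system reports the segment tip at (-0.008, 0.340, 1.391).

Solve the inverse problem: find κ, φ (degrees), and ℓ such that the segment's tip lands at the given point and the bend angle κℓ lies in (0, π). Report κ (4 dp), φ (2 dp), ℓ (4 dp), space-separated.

0.3317 91.35 1.4458

ρ = √(x²+y²) = √(-0.008² + 0.340²) = 0.34009
φ = atan2(y, x) mod 360° = atan2(0.340, -0.008) = 91.3479°
|p|² = ρ² + z² = 0.34009² + 1.391² = 2.05055
κ = 2ρ / |p|² = 2×0.34009 / 2.05055 = 0.33171
θ = 2·atan2(ρ, z) = 2·atan2(0.34009, 1.391) = 0.47958 rad
ℓ = θ/κ = 0.47958/0.33171 = 1.44579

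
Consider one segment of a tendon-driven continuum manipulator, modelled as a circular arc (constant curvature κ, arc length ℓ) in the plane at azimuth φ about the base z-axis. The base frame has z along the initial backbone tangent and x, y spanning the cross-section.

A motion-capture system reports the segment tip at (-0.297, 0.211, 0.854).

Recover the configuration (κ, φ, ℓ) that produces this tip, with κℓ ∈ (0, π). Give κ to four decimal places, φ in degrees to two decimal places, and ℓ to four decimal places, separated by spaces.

ρ = √(x²+y²) = √(-0.297² + 0.211²) = 0.36432
φ = atan2(y, x) mod 360° = atan2(0.211, -0.297) = 144.6086°
|p|² = ρ² + z² = 0.36432² + 0.854² = 0.86205
κ = 2ρ / |p|² = 2×0.36432 / 0.86205 = 0.84525
θ = 2·atan2(ρ, z) = 2·atan2(0.36432, 0.854) = 0.80646 rad
ℓ = θ/κ = 0.80646/0.84525 = 0.95411

0.8452 144.61 0.9541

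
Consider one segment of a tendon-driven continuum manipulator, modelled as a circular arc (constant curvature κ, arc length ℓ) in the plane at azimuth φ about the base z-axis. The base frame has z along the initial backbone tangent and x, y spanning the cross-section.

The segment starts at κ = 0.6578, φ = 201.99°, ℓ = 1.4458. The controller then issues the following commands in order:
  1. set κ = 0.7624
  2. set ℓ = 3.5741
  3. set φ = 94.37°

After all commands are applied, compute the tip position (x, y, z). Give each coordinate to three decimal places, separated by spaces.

-0.191 2.504 0.531

initial: κ=0.6578, φ=201.99°, ℓ=1.4458
cmd 1: set κ=0.7624 → (κ,φ,ℓ)=(0.7624,201.99°,1.4458) → tip=(-0.6670,-0.2694,1.1703)
cmd 2: set ℓ=3.5741 → (κ,φ,ℓ)=(0.7624,201.99°,3.5741) → tip=(-2.3284,-0.9403,0.5309)
cmd 3: set φ=94.37° → (κ,φ,ℓ)=(0.7624,94.37°,3.5741) → tip=(-0.1913,2.5038,0.5309)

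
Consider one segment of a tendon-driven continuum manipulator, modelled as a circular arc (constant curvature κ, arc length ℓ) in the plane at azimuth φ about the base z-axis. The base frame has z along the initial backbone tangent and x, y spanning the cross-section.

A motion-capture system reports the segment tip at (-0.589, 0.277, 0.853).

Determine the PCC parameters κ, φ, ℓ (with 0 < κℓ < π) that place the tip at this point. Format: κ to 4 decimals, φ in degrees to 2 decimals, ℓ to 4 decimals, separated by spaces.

1.1307 154.81 1.1529

ρ = √(x²+y²) = √(-0.589² + 0.277²) = 0.65088
φ = atan2(y, x) mod 360° = atan2(0.277, -0.589) = 154.8129°
|p|² = ρ² + z² = 0.65088² + 0.853² = 1.15126
κ = 2ρ / |p|² = 2×0.65088 / 1.15126 = 1.13073
θ = 2·atan2(ρ, z) = 2·atan2(0.65088, 0.853) = 1.30361 rad
ℓ = θ/κ = 1.30361/1.13073 = 1.15288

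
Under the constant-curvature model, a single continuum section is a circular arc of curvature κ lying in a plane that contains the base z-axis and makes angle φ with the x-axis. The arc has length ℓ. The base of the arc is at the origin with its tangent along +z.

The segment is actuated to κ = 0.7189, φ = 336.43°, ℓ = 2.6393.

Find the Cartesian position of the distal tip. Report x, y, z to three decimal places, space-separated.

1.684 -0.735 1.317

θ = κ·ℓ = 0.7189 × 2.6393 = 1.89739 rad
ρ = (1 − cos θ)/κ = (1 − -0.32082)/0.7189 = 1.83728
z = sin θ / κ = 0.94714/0.7189 = 1.31748
x = ρ cos φ = 1.83728 × cos(336.43°) = 1.68400
y = ρ sin φ = 1.83728 × sin(336.43°) = -0.73467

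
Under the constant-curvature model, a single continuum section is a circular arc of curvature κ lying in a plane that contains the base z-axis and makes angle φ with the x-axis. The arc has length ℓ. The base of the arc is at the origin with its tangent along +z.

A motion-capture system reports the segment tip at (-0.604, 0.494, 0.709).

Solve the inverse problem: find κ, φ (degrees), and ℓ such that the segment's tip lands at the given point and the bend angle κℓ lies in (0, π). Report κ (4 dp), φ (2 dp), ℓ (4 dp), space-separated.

ρ = √(x²+y²) = √(-0.604² + 0.494²) = 0.78029
φ = atan2(y, x) mod 360° = atan2(0.494, -0.604) = 140.7209°
|p|² = ρ² + z² = 0.78029² + 0.709² = 1.11153
κ = 2ρ / |p|² = 2×0.78029 / 1.11153 = 1.40399
θ = 2·atan2(ρ, z) = 2·atan2(0.78029, 0.709) = 1.66646 rad
ℓ = θ/κ = 1.66646/1.40399 = 1.18695

1.4040 140.72 1.1869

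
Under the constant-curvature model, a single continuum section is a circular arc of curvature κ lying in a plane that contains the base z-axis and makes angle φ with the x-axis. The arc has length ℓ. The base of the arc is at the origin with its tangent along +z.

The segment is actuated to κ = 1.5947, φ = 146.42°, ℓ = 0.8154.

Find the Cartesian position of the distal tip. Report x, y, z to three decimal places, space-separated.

θ = κ·ℓ = 1.5947 × 0.8154 = 1.30032 rad
ρ = (1 − cos θ)/κ = (1 − 0.26719)/1.5947 = 0.45953
z = sin θ / κ = 0.96364/1.5947 = 0.60428
x = ρ cos φ = 0.45953 × cos(146.42°) = -0.38284
y = ρ sin φ = 0.45953 × sin(146.42°) = 0.25416

-0.383 0.254 0.604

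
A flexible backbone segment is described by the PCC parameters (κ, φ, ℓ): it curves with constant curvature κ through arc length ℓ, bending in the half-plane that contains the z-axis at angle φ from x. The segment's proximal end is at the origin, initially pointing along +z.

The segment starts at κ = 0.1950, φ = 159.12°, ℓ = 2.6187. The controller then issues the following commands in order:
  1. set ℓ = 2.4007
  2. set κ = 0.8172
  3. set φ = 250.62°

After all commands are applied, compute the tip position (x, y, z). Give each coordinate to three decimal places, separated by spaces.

initial: κ=0.1950, φ=159.12°, ℓ=2.6187
cmd 1: set ℓ=2.4007 → (κ,φ,ℓ)=(0.1950,159.12°,2.4007) → tip=(-0.5155,0.1966,2.3140)
cmd 2: set κ=0.8172 → (κ,φ,ℓ)=(0.8172,159.12°,2.4007) → tip=(-1.5791,0.6024,1.1313)
cmd 3: set φ=250.62° → (κ,φ,ℓ)=(0.8172,250.62°,2.4007) → tip=(-0.5608,-1.5944,1.1313)

-0.561 -1.594 1.131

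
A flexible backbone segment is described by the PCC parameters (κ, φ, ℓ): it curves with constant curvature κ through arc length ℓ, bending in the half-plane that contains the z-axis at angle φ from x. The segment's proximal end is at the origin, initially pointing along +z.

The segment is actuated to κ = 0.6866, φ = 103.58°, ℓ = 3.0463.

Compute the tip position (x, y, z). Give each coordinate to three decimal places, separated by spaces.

θ = κ·ℓ = 0.6866 × 3.0463 = 2.09159 rad
ρ = (1 − cos θ)/κ = (1 − -0.49757)/0.6866 = 2.18114
z = sin θ / κ = 0.86742/0.6866 = 1.26336
x = ρ cos φ = 2.18114 × cos(103.58°) = -0.51214
y = ρ sin φ = 2.18114 × sin(103.58°) = 2.12016

-0.512 2.120 1.263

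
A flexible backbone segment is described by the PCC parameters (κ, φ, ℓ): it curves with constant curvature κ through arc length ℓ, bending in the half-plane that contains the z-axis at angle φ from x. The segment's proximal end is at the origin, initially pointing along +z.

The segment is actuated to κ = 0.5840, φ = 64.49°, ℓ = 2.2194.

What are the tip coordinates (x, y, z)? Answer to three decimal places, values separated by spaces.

θ = κ·ℓ = 0.5840 × 2.2194 = 1.29613 rad
ρ = (1 − cos θ)/κ = (1 − 0.27123)/0.5840 = 1.24790
z = sin θ / κ = 0.96252/0.5840 = 1.64814
x = ρ cos φ = 1.24790 × cos(64.49°) = 0.53743
y = ρ sin φ = 1.24790 × sin(64.49°) = 1.12624

0.537 1.126 1.648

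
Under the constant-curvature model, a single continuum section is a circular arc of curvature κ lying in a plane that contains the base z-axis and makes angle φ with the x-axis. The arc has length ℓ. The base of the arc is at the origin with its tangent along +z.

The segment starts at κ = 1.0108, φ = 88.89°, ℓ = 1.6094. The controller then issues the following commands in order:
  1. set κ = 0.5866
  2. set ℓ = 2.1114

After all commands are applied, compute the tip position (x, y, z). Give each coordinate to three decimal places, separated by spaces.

initial: κ=1.0108, φ=88.89°, ℓ=1.6094
cmd 1: set κ=0.5866 → (κ,φ,ℓ)=(0.5866,88.89°,1.6094) → tip=(0.0137,0.7048,1.3808)
cmd 2: set ℓ=2.1114 → (κ,φ,ℓ)=(0.5866,88.89°,2.1114) → tip=(0.0223,1.1485,1.6115)

0.022 1.148 1.612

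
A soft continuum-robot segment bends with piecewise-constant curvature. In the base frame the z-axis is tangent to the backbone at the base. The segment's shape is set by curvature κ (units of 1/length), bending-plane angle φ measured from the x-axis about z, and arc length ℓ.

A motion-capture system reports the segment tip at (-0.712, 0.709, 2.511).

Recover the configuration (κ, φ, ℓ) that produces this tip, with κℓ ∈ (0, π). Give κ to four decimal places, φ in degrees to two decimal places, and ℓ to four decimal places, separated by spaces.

ρ = √(x²+y²) = √(-0.712² + 0.709²) = 1.00480
φ = atan2(y, x) mod 360° = atan2(0.709, -0.712) = 135.1210°
|p|² = ρ² + z² = 1.00480² + 2.511² = 7.31475
κ = 2ρ / |p|² = 2×1.00480 / 7.31475 = 0.27473
θ = 2·atan2(ρ, z) = 2·atan2(1.00480, 2.511) = 0.76129 rad
ℓ = θ/κ = 0.76129/0.27473 = 2.77101

0.2747 135.12 2.7710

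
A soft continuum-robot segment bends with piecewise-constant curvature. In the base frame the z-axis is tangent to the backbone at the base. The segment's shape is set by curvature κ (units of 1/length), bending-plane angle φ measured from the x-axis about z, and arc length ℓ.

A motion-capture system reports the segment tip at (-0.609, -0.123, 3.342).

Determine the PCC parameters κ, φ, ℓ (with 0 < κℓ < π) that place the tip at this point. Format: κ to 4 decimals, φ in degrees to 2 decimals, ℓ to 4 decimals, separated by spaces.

0.1075 191.42 3.4185

ρ = √(x²+y²) = √(-0.609² + -0.123²) = 0.62130
φ = atan2(y, x) mod 360° = atan2(-0.123, -0.609) = 191.4184°
|p|² = ρ² + z² = 0.62130² + 3.342² = 11.55497
κ = 2ρ / |p|² = 2×0.62130 / 11.55497 = 0.10754
θ = 2·atan2(ρ, z) = 2·atan2(0.62130, 3.342) = 0.36761 rad
ℓ = θ/κ = 0.36761/0.10754 = 3.41848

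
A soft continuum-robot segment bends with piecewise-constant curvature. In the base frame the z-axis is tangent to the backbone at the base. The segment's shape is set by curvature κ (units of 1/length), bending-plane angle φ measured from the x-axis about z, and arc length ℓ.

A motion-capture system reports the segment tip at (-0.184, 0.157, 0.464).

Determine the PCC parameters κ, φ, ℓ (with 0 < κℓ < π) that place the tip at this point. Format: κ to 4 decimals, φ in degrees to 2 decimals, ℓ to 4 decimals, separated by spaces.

1.7668 139.53 0.5440

ρ = √(x²+y²) = √(-0.184² + 0.157²) = 0.24188
φ = atan2(y, x) mod 360° = atan2(0.157, -0.184) = 139.5272°
|p|² = ρ² + z² = 0.24188² + 0.464² = 0.27380
κ = 2ρ / |p|² = 2×0.24188 / 0.27380 = 1.76682
θ = 2·atan2(ρ, z) = 2·atan2(0.24188, 0.464) = 0.96107 rad
ℓ = θ/κ = 0.96107/1.76682 = 0.54395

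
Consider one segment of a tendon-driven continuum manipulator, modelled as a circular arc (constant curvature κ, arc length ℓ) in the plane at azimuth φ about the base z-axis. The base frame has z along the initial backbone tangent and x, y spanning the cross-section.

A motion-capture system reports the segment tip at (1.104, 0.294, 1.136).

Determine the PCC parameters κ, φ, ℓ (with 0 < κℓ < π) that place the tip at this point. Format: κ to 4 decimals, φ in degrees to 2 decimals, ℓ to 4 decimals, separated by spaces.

0.8803 14.91 1.7909

ρ = √(x²+y²) = √(1.104² + 0.294²) = 1.14248
φ = atan2(y, x) mod 360° = atan2(0.294, 1.104) = 14.9120°
|p|² = ρ² + z² = 1.14248² + 1.136² = 2.59575
κ = 2ρ / |p|² = 2×1.14248 / 2.59575 = 0.88027
θ = 2·atan2(ρ, z) = 2·atan2(1.14248, 1.136) = 1.57648 rad
ℓ = θ/κ = 1.57648/0.88027 = 1.79091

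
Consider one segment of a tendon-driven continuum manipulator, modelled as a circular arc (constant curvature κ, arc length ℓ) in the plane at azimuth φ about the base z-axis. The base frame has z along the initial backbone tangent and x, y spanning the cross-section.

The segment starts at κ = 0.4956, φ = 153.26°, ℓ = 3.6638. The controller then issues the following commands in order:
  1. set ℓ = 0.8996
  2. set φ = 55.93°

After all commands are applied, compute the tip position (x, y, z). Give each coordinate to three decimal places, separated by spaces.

initial: κ=0.4956, φ=153.26°, ℓ=3.6638
cmd 1: set ℓ=0.8996 → (κ,φ,ℓ)=(0.4956,153.26°,0.8996) → tip=(-0.1761,0.0887,0.8701)
cmd 2: set φ=55.93° → (κ,φ,ℓ)=(0.4956,55.93°,0.8996) → tip=(0.1105,0.1634,0.8701)

0.110 0.163 0.870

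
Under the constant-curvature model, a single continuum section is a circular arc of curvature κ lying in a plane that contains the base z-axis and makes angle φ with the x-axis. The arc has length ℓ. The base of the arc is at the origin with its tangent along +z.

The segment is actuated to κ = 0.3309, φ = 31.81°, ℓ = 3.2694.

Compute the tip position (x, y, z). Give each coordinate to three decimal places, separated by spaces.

1.362 0.845 2.668

θ = κ·ℓ = 0.3309 × 3.2694 = 1.08184 rad
ρ = (1 − cos θ)/κ = (1 − 0.46970)/0.3309 = 1.60260
z = sin θ / κ = 0.88283/0.3309 = 2.66795
x = ρ cos φ = 1.60260 × cos(31.81°) = 1.36189
y = ρ sin φ = 1.60260 × sin(31.81°) = 0.84474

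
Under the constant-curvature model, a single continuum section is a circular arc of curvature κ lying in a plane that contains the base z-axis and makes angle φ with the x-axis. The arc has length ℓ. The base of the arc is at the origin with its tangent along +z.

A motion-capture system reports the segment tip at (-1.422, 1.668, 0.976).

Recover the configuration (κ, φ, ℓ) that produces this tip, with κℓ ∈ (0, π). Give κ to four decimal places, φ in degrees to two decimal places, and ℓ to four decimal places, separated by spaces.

0.7615 130.45 3.0254

ρ = √(x²+y²) = √(-1.422² + 1.668²) = 2.19187
φ = atan2(y, x) mod 360° = atan2(1.668, -1.422) = 130.4482°
|p|² = ρ² + z² = 2.19187² + 0.976² = 5.75688
κ = 2ρ / |p|² = 2×2.19187 / 5.75688 = 0.76148
θ = 2·atan2(ρ, z) = 2·atan2(2.19187, 0.976) = 2.30375 rad
ℓ = θ/κ = 2.30375/0.76148 = 3.02536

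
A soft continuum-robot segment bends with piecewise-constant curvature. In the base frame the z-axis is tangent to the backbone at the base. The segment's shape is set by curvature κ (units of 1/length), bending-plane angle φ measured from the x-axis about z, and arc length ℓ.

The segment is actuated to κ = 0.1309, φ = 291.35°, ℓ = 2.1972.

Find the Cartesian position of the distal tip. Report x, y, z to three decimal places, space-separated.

θ = κ·ℓ = 0.1309 × 2.1972 = 0.28761 rad
ρ = (1 − cos θ)/κ = (1 − 0.95892)/0.1309 = 0.31380
z = sin θ / κ = 0.28366/0.1309 = 2.16703
x = ρ cos φ = 0.31380 × cos(291.35°) = 0.11424
y = ρ sin φ = 0.31380 × sin(291.35°) = -0.29227

0.114 -0.292 2.167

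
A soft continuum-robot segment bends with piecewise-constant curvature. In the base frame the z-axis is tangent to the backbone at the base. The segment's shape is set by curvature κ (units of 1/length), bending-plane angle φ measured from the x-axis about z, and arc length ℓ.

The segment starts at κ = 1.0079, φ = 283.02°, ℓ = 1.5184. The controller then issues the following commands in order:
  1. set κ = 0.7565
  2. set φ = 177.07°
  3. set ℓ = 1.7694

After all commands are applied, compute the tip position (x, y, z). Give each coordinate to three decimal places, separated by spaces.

-1.016 0.052 1.286

initial: κ=1.0079, φ=283.02°, ℓ=1.5184
cmd 1: set κ=0.7565 → (κ,φ,ℓ)=(0.7565,283.02°,1.5184) → tip=(0.1758,-0.7602,1.2058)
cmd 2: set φ=177.07° → (κ,φ,ℓ)=(0.7565,177.07°,1.5184) → tip=(-0.7793,0.0399,1.2058)
cmd 3: set ℓ=1.7694 → (κ,φ,ℓ)=(0.7565,177.07°,1.7694) → tip=(-1.0163,0.0520,1.2864)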